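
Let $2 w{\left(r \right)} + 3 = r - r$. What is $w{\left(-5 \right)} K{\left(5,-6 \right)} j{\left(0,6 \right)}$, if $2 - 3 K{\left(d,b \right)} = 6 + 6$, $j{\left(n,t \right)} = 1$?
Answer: $5$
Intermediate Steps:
$w{\left(r \right)} = - \frac{3}{2}$ ($w{\left(r \right)} = - \frac{3}{2} + \frac{r - r}{2} = - \frac{3}{2} + \frac{1}{2} \cdot 0 = - \frac{3}{2} + 0 = - \frac{3}{2}$)
$K{\left(d,b \right)} = - \frac{10}{3}$ ($K{\left(d,b \right)} = \frac{2}{3} - \frac{6 + 6}{3} = \frac{2}{3} - 4 = - \frac{10}{3}$)
$w{\left(-5 \right)} K{\left(5,-6 \right)} j{\left(0,6 \right)} = \left(- \frac{3}{2}\right) \left(- \frac{10}{3}\right) 1 = 5 \cdot 1 = 5$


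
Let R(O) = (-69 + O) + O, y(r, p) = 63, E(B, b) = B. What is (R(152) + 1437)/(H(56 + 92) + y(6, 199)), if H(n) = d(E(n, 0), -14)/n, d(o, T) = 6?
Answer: 123728/4665 ≈ 26.523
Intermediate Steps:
R(O) = -69 + 2*O
H(n) = 6/n
(R(152) + 1437)/(H(56 + 92) + y(6, 199)) = ((-69 + 2*152) + 1437)/(6/(56 + 92) + 63) = ((-69 + 304) + 1437)/(6/148 + 63) = (235 + 1437)/(6*(1/148) + 63) = 1672/(3/74 + 63) = 1672/(4665/74) = 1672*(74/4665) = 123728/4665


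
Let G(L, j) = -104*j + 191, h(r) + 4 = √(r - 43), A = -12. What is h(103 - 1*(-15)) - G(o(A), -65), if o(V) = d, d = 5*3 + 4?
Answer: -6955 + 5*√3 ≈ -6946.3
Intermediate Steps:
d = 19 (d = 15 + 4 = 19)
o(V) = 19
h(r) = -4 + √(-43 + r) (h(r) = -4 + √(r - 43) = -4 + √(-43 + r))
G(L, j) = 191 - 104*j
h(103 - 1*(-15)) - G(o(A), -65) = (-4 + √(-43 + (103 - 1*(-15)))) - (191 - 104*(-65)) = (-4 + √(-43 + (103 + 15))) - (191 + 6760) = (-4 + √(-43 + 118)) - 1*6951 = (-4 + √75) - 6951 = (-4 + 5*√3) - 6951 = -6955 + 5*√3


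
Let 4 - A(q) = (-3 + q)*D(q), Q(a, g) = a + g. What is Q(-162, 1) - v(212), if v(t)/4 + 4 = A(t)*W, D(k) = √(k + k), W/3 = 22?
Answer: -1201 + 110352*√106 ≈ 1.1349e+6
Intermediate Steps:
W = 66 (W = 3*22 = 66)
D(k) = √2*√k (D(k) = √(2*k) = √2*√k)
A(q) = 4 - √2*√q*(-3 + q) (A(q) = 4 - (-3 + q)*√2*√q = 4 - √2*√q*(-3 + q))
v(t) = 1040 - 264*√2*t^(3/2) + 792*√2*√t (v(t) = -16 + 4*((4 - √2*t^(3/2) + 3*√2*√t)*66) = -16 + 4*(264 - 66*√2*t^(3/2) + 198*√2*√t) = -16 + (1056 - 264*√2*t^(3/2) + 792*√2*√t) = 1040 - 264*√2*t^(3/2) + 792*√2*√t)
Q(-162, 1) - v(212) = (-162 + 1) - (1040 - 264*√2*212^(3/2) + 792*√2*√212) = -161 - (1040 - 264*√2*424*√53 + 792*√2*(2*√53)) = -161 - (1040 - 111936*√106 + 1584*√106) = -161 - (1040 - 110352*√106) = -161 + (-1040 + 110352*√106) = -1201 + 110352*√106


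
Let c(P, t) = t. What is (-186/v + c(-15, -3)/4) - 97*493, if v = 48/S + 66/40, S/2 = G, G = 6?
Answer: -21630311/452 ≈ -47855.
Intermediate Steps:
S = 12 (S = 2*6 = 12)
v = 113/20 (v = 48/12 + 66/40 = 48*(1/12) + 66*(1/40) = 4 + 33/20 = 113/20 ≈ 5.6500)
(-186/v + c(-15, -3)/4) - 97*493 = (-186/113/20 - 3/4) - 97*493 = (-186*20/113 - 3*1/4) - 47821 = (-3720/113 - 3/4) - 47821 = -15219/452 - 47821 = -21630311/452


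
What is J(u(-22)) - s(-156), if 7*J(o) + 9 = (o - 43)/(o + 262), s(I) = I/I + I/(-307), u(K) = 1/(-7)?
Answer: -11098046/3939117 ≈ -2.8174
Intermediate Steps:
u(K) = -⅐
s(I) = 1 - I/307 (s(I) = 1 + I*(-1/307) = 1 - I/307)
J(o) = -9/7 + (-43 + o)/(7*(262 + o)) (J(o) = -9/7 + ((o - 43)/(o + 262))/7 = -9/7 + ((-43 + o)/(262 + o))/7 = -9/7 + (-43 + o)/(7*(262 + o)))
J(u(-22)) - s(-156) = (-2401 - 8*(-⅐))/(7*(262 - ⅐)) - (1 - 1/307*(-156)) = (-2401 + 8/7)/(7*(1833/7)) - (1 + 156/307) = (⅐)*(7/1833)*(-16799/7) - 1*463/307 = -16799/12831 - 463/307 = -11098046/3939117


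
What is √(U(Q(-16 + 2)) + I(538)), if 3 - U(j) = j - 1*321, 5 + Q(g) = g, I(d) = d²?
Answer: √289787 ≈ 538.32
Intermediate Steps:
Q(g) = -5 + g
U(j) = 324 - j (U(j) = 3 - (j - 1*321) = 3 - (j - 321) = 3 - (-321 + j) = 3 + (321 - j) = 324 - j)
√(U(Q(-16 + 2)) + I(538)) = √((324 - (-5 + (-16 + 2))) + 538²) = √((324 - (-5 - 14)) + 289444) = √((324 - 1*(-19)) + 289444) = √((324 + 19) + 289444) = √(343 + 289444) = √289787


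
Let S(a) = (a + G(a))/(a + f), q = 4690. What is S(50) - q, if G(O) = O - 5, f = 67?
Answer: -548635/117 ≈ -4689.2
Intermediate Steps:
G(O) = -5 + O
S(a) = (-5 + 2*a)/(67 + a) (S(a) = (a + (-5 + a))/(a + 67) = (-5 + 2*a)/(67 + a))
S(50) - q = (-5 + 2*50)/(67 + 50) - 1*4690 = (-5 + 100)/117 - 4690 = (1/117)*95 - 4690 = 95/117 - 4690 = -548635/117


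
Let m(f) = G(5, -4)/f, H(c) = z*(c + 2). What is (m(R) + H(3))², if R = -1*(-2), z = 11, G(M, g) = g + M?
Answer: 12321/4 ≈ 3080.3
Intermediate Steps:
G(M, g) = M + g
H(c) = 22 + 11*c (H(c) = 11*(c + 2) = 11*(2 + c) = 22 + 11*c)
R = 2
m(f) = 1/f (m(f) = (5 - 4)/f = 1/f)
(m(R) + H(3))² = (1/2 + (22 + 11*3))² = (½ + (22 + 33))² = (½ + 55)² = (111/2)² = 12321/4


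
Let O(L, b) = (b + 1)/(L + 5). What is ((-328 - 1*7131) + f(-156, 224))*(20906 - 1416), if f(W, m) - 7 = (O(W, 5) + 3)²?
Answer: -3307711106070/22801 ≈ -1.4507e+8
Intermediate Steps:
O(L, b) = (1 + b)/(5 + L)
f(W, m) = 7 + (3 + 6/(5 + W))² (f(W, m) = 7 + ((1 + 5)/(5 + W) + 3)² = 7 + (6/(5 + W) + 3)² = 7 + (3 + 6/(5 + W))²)
((-328 - 1*7131) + f(-156, 224))*(20906 - 1416) = ((-328 - 1*7131) + (7 + 9*(7 - 156)²/(5 - 156)²))*(20906 - 1416) = ((-328 - 7131) + (7 + 9*(-149)²/(-151)²))*19490 = (-7459 + (7 + 9*(1/22801)*22201))*19490 = (-7459 + (7 + 199809/22801))*19490 = (-7459 + 359416/22801)*19490 = -169713243/22801*19490 = -3307711106070/22801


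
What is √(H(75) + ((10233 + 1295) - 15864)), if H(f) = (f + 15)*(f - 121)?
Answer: 2*I*√2119 ≈ 92.065*I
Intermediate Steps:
H(f) = (-121 + f)*(15 + f) (H(f) = (15 + f)*(-121 + f) = (-121 + f)*(15 + f))
√(H(75) + ((10233 + 1295) - 15864)) = √((-1815 + 75² - 106*75) + ((10233 + 1295) - 15864)) = √((-1815 + 5625 - 7950) + (11528 - 15864)) = √(-4140 - 4336) = √(-8476) = 2*I*√2119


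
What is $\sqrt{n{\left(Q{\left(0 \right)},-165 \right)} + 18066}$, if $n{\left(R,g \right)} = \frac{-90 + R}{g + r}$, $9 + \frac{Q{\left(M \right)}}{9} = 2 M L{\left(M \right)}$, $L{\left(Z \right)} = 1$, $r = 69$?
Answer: $\frac{3 \sqrt{128482}}{8} \approx 134.42$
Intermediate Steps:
$Q{\left(M \right)} = -81 + 18 M$ ($Q{\left(M \right)} = -81 + 9 \cdot 2 M 1 = -81 + 9 \cdot 2 M = -81 + 18 M$)
$n{\left(R,g \right)} = \frac{-90 + R}{69 + g}$ ($n{\left(R,g \right)} = \frac{-90 + R}{g + 69} = \frac{-90 + R}{69 + g}$)
$\sqrt{n{\left(Q{\left(0 \right)},-165 \right)} + 18066} = \sqrt{\frac{-90 + \left(-81 + 18 \cdot 0\right)}{69 - 165} + 18066} = \sqrt{\frac{-90 + \left(-81 + 0\right)}{-96} + 18066} = \sqrt{- \frac{-90 - 81}{96} + 18066} = \sqrt{\left(- \frac{1}{96}\right) \left(-171\right) + 18066} = \sqrt{\frac{57}{32} + 18066} = \sqrt{\frac{578169}{32}} = \frac{3 \sqrt{128482}}{8}$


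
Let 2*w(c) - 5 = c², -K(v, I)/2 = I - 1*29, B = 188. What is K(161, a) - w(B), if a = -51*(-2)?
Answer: -35641/2 ≈ -17821.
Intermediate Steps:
a = 102
K(v, I) = 58 - 2*I (K(v, I) = -2*(I - 1*29) = -2*(I - 29) = -2*(-29 + I) = 58 - 2*I)
w(c) = 5/2 + c²/2
K(161, a) - w(B) = (58 - 2*102) - (5/2 + (½)*188²) = (58 - 204) - (5/2 + (½)*35344) = -146 - (5/2 + 17672) = -146 - 1*35349/2 = -146 - 35349/2 = -35641/2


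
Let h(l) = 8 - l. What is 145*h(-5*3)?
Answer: 3335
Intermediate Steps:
145*h(-5*3) = 145*(8 - (-5)*3) = 145*(8 - 1*(-15)) = 145*(8 + 15) = 145*23 = 3335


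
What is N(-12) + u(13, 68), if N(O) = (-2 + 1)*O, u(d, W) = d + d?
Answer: 38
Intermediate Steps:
u(d, W) = 2*d
N(O) = -O
N(-12) + u(13, 68) = -1*(-12) + 2*13 = 12 + 26 = 38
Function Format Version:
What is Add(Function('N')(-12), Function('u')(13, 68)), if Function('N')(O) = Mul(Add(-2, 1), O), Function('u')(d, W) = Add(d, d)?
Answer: 38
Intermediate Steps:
Function('u')(d, W) = Mul(2, d)
Function('N')(O) = Mul(-1, O)
Add(Function('N')(-12), Function('u')(13, 68)) = Add(Mul(-1, -12), Mul(2, 13)) = Add(12, 26) = 38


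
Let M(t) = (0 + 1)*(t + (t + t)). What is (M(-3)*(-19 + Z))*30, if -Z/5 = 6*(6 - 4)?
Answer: 21330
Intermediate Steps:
Z = -60 (Z = -30*(6 - 4) = -30*2 = -5*12 = -60)
M(t) = 3*t (M(t) = 1*(t + 2*t) = 1*(3*t) = 3*t)
(M(-3)*(-19 + Z))*30 = ((3*(-3))*(-19 - 60))*30 = -9*(-79)*30 = 711*30 = 21330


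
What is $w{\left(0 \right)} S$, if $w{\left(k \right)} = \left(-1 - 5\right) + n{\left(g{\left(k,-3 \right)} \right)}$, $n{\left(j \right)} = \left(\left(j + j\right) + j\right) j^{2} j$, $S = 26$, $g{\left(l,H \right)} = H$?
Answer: $6162$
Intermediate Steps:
$n{\left(j \right)} = 3 j^{4}$ ($n{\left(j \right)} = \left(2 j + j\right) j^{2} j = 3 j j^{2} j = 3 j^{3} j = 3 j^{4}$)
$w{\left(k \right)} = 237$ ($w{\left(k \right)} = \left(-1 - 5\right) + 3 \left(-3\right)^{4} = -6 + 3 \cdot 81 = -6 + 243 = 237$)
$w{\left(0 \right)} S = 237 \cdot 26 = 6162$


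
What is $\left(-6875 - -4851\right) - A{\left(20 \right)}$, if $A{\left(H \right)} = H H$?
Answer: $-2424$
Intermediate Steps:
$A{\left(H \right)} = H^{2}$
$\left(-6875 - -4851\right) - A{\left(20 \right)} = \left(-6875 - -4851\right) - 20^{2} = \left(-6875 + 4851\right) - 400 = -2024 - 400 = -2424$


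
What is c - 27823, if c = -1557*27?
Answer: -69862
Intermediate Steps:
c = -42039
c - 27823 = -42039 - 27823 = -69862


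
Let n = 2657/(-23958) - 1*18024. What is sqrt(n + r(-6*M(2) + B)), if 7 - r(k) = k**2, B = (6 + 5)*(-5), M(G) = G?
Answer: I*sqrt(11862430910)/726 ≈ 150.02*I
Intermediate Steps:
B = -55 (B = 11*(-5) = -55)
r(k) = 7 - k**2
n = -431821649/23958 (n = 2657*(-1/23958) - 18024 = -2657/23958 - 18024 = -431821649/23958 ≈ -18024.)
sqrt(n + r(-6*M(2) + B)) = sqrt(-431821649/23958 + (7 - (-6*2 - 55)**2)) = sqrt(-431821649/23958 + (7 - (-12 - 55)**2)) = sqrt(-431821649/23958 + (7 - 1*(-67)**2)) = sqrt(-431821649/23958 + (7 - 1*4489)) = sqrt(-431821649/23958 + (7 - 4489)) = sqrt(-431821649/23958 - 4482) = sqrt(-539201405/23958) = I*sqrt(11862430910)/726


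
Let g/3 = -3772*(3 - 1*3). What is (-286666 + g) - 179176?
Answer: -465842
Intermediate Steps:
g = 0 (g = 3*(-3772*(3 - 1*3)) = 3*(-3772*(3 - 3)) = 3*(-3772*0) = 3*0 = 0)
(-286666 + g) - 179176 = (-286666 + 0) - 179176 = -286666 - 179176 = -465842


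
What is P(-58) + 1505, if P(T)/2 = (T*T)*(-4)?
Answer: -25407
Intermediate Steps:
P(T) = -8*T² (P(T) = 2*((T*T)*(-4)) = 2*(T²*(-4)) = 2*(-4*T²) = -8*T²)
P(-58) + 1505 = -8*(-58)² + 1505 = -8*3364 + 1505 = -26912 + 1505 = -25407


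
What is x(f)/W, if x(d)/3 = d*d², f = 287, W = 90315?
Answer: 23639903/30105 ≈ 785.25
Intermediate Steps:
x(d) = 3*d³ (x(d) = 3*(d*d²) = 3*d³)
x(f)/W = (3*287³)/90315 = (3*23639903)*(1/90315) = 70919709*(1/90315) = 23639903/30105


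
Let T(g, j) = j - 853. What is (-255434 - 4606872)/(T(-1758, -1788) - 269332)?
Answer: 4862306/271973 ≈ 17.878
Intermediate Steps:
T(g, j) = -853 + j
(-255434 - 4606872)/(T(-1758, -1788) - 269332) = (-255434 - 4606872)/((-853 - 1788) - 269332) = -4862306/(-2641 - 269332) = -4862306/(-271973) = -4862306*(-1/271973) = 4862306/271973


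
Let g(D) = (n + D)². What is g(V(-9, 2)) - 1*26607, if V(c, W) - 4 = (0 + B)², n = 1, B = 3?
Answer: -26411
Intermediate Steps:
V(c, W) = 13 (V(c, W) = 4 + (0 + 3)² = 4 + 3² = 4 + 9 = 13)
g(D) = (1 + D)²
g(V(-9, 2)) - 1*26607 = (1 + 13)² - 1*26607 = 14² - 26607 = 196 - 26607 = -26411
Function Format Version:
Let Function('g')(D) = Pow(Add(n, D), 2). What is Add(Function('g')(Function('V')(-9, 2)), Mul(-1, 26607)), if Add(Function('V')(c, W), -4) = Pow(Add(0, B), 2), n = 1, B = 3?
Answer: -26411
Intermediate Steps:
Function('V')(c, W) = 13 (Function('V')(c, W) = Add(4, Pow(Add(0, 3), 2)) = Add(4, Pow(3, 2)) = Add(4, 9) = 13)
Function('g')(D) = Pow(Add(1, D), 2)
Add(Function('g')(Function('V')(-9, 2)), Mul(-1, 26607)) = Add(Pow(Add(1, 13), 2), Mul(-1, 26607)) = Add(Pow(14, 2), -26607) = Add(196, -26607) = -26411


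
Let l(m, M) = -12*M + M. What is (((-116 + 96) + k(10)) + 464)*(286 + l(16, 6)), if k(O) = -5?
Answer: 96580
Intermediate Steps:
l(m, M) = -11*M
(((-116 + 96) + k(10)) + 464)*(286 + l(16, 6)) = (((-116 + 96) - 5) + 464)*(286 - 11*6) = ((-20 - 5) + 464)*(286 - 66) = (-25 + 464)*220 = 439*220 = 96580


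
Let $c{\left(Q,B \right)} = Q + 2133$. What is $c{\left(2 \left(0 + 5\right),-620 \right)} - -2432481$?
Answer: $2434624$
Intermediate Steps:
$c{\left(Q,B \right)} = 2133 + Q$
$c{\left(2 \left(0 + 5\right),-620 \right)} - -2432481 = \left(2133 + 2 \left(0 + 5\right)\right) - -2432481 = \left(2133 + 2 \cdot 5\right) + 2432481 = \left(2133 + 10\right) + 2432481 = 2143 + 2432481 = 2434624$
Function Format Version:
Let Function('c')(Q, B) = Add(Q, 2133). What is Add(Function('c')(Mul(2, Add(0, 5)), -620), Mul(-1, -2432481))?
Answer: 2434624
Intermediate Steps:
Function('c')(Q, B) = Add(2133, Q)
Add(Function('c')(Mul(2, Add(0, 5)), -620), Mul(-1, -2432481)) = Add(Add(2133, Mul(2, Add(0, 5))), Mul(-1, -2432481)) = Add(Add(2133, Mul(2, 5)), 2432481) = Add(Add(2133, 10), 2432481) = Add(2143, 2432481) = 2434624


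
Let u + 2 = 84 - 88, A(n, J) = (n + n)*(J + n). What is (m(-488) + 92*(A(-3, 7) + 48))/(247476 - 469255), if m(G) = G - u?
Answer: -1726/221779 ≈ -0.0077825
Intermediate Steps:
A(n, J) = 2*n*(J + n) (A(n, J) = (2*n)*(J + n) = 2*n*(J + n))
u = -6 (u = -2 + (84 - 88) = -2 - 4 = -6)
m(G) = 6 + G (m(G) = G - 1*(-6) = G + 6 = 6 + G)
(m(-488) + 92*(A(-3, 7) + 48))/(247476 - 469255) = ((6 - 488) + 92*(2*(-3)*(7 - 3) + 48))/(247476 - 469255) = (-482 + 92*(2*(-3)*4 + 48))/(-221779) = (-482 + 92*(-24 + 48))*(-1/221779) = (-482 + 92*24)*(-1/221779) = (-482 + 2208)*(-1/221779) = 1726*(-1/221779) = -1726/221779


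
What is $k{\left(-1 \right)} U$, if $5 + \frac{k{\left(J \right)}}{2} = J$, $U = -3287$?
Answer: $39444$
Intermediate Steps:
$k{\left(J \right)} = -10 + 2 J$
$k{\left(-1 \right)} U = \left(-10 + 2 \left(-1\right)\right) \left(-3287\right) = \left(-10 - 2\right) \left(-3287\right) = \left(-12\right) \left(-3287\right) = 39444$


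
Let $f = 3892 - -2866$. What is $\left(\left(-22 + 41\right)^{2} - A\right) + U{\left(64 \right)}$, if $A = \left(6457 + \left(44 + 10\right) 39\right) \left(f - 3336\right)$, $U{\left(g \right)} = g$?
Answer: $-29302161$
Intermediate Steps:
$f = 6758$ ($f = 3892 + 2866 = 6758$)
$A = 29302586$ ($A = \left(6457 + \left(44 + 10\right) 39\right) \left(6758 - 3336\right) = \left(6457 + 54 \cdot 39\right) 3422 = \left(6457 + 2106\right) 3422 = 8563 \cdot 3422 = 29302586$)
$\left(\left(-22 + 41\right)^{2} - A\right) + U{\left(64 \right)} = \left(\left(-22 + 41\right)^{2} - 29302586\right) + 64 = \left(19^{2} - 29302586\right) + 64 = \left(361 - 29302586\right) + 64 = -29302225 + 64 = -29302161$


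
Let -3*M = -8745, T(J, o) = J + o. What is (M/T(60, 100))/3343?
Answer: 583/106976 ≈ 0.0054498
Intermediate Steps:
M = 2915 (M = -⅓*(-8745) = 2915)
(M/T(60, 100))/3343 = (2915/(60 + 100))/3343 = (2915/160)*(1/3343) = (2915*(1/160))*(1/3343) = (583/32)*(1/3343) = 583/106976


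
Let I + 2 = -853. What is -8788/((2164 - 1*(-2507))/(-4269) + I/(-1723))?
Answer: 10773336626/733023 ≈ 14697.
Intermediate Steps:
I = -855 (I = -2 - 853 = -855)
-8788/((2164 - 1*(-2507))/(-4269) + I/(-1723)) = -8788/((2164 - 1*(-2507))/(-4269) - 855/(-1723)) = -8788/((2164 + 2507)*(-1/4269) - 855*(-1/1723)) = -8788/(4671*(-1/4269) + 855/1723) = -8788/(-1557/1423 + 855/1723) = -8788/(-1466046/2451829) = -8788*(-2451829/1466046) = 10773336626/733023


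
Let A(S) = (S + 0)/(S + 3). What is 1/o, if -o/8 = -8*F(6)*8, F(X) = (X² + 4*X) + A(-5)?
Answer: 1/32000 ≈ 3.1250e-5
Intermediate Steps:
A(S) = S/(3 + S)
F(X) = 5/2 + X² + 4*X (F(X) = (X² + 4*X) - 5/(3 - 5) = (X² + 4*X) - 5/(-2) = (X² + 4*X) - 5*(-½) = (X² + 4*X) + 5/2 = 5/2 + X² + 4*X)
o = 32000 (o = -8*(-8*(5/2 + 6² + 4*6))*8 = -8*(-8*(5/2 + 36 + 24))*8 = -8*(-8*125/2)*8 = -(-4000)*8 = -8*(-4000) = 32000)
1/o = 1/32000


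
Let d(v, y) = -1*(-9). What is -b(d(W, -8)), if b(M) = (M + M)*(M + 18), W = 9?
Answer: -486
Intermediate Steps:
d(v, y) = 9
b(M) = 2*M*(18 + M) (b(M) = (2*M)*(18 + M) = 2*M*(18 + M))
-b(d(W, -8)) = -2*9*(18 + 9) = -2*9*27 = -1*486 = -486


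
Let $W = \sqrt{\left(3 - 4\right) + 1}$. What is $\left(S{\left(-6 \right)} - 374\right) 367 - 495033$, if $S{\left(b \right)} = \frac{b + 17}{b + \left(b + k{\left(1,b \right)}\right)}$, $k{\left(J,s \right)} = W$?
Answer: $- \frac{7591529}{12} \approx -6.3263 \cdot 10^{5}$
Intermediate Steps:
$W = 0$ ($W = \sqrt{-1 + 1} = \sqrt{0} = 0$)
$k{\left(J,s \right)} = 0$
$S{\left(b \right)} = \frac{17 + b}{2 b}$ ($S{\left(b \right)} = \frac{b + 17}{b + \left(b + 0\right)} = \frac{17 + b}{b + b} = \frac{17 + b}{2 b}$)
$\left(S{\left(-6 \right)} - 374\right) 367 - 495033 = \left(\frac{17 - 6}{2 \left(-6\right)} - 374\right) 367 - 495033 = \left(\frac{1}{2} \left(- \frac{1}{6}\right) 11 - 374\right) 367 - 495033 = \left(- \frac{11}{12} - 374\right) 367 - 495033 = \left(- \frac{4499}{12}\right) 367 - 495033 = - \frac{1651133}{12} - 495033 = - \frac{7591529}{12}$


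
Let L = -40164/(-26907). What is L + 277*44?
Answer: 109327560/8969 ≈ 12190.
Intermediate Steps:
L = 13388/8969 (L = -40164*(-1/26907) = 13388/8969 ≈ 1.4927)
L + 277*44 = 13388/8969 + 277*44 = 13388/8969 + 12188 = 109327560/8969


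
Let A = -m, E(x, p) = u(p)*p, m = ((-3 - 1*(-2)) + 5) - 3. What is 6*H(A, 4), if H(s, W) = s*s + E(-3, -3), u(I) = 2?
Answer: -30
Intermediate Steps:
m = 1 (m = ((-3 + 2) + 5) - 3 = (-1 + 5) - 3 = 4 - 3 = 1)
E(x, p) = 2*p
A = -1 (A = -1*1 = -1)
H(s, W) = -6 + s**2 (H(s, W) = s*s + 2*(-3) = s**2 - 6 = -6 + s**2)
6*H(A, 4) = 6*(-6 + (-1)**2) = 6*(-6 + 1) = 6*(-5) = -30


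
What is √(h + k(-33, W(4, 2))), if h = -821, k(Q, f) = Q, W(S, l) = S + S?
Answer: I*√854 ≈ 29.223*I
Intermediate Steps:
W(S, l) = 2*S
√(h + k(-33, W(4, 2))) = √(-821 - 33) = √(-854) = I*√854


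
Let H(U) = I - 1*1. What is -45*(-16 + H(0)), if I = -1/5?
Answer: 774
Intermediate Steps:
I = -1/5 (I = -1*1/5 = -1/5 ≈ -0.20000)
H(U) = -6/5 (H(U) = -1/5 - 1*1 = -1/5 - 1 = -6/5)
-45*(-16 + H(0)) = -45*(-16 - 6/5) = -45*(-86/5) = 774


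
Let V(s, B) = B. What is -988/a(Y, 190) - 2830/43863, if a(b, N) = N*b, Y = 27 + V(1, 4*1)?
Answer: -1579088/6798765 ≈ -0.23226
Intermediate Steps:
Y = 31 (Y = 27 + 4*1 = 27 + 4 = 31)
-988/a(Y, 190) - 2830/43863 = -988/(190*31) - 2830/43863 = -988/5890 - 2830*1/43863 = -988*1/5890 - 2830/43863 = -26/155 - 2830/43863 = -1579088/6798765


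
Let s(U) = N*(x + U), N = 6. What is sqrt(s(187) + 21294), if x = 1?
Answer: sqrt(22422) ≈ 149.74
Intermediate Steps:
s(U) = 6 + 6*U (s(U) = 6*(1 + U) = 6 + 6*U)
sqrt(s(187) + 21294) = sqrt((6 + 6*187) + 21294) = sqrt((6 + 1122) + 21294) = sqrt(1128 + 21294) = sqrt(22422)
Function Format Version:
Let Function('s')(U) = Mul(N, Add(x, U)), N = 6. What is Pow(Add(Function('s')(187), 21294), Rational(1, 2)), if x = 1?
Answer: Pow(22422, Rational(1, 2)) ≈ 149.74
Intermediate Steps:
Function('s')(U) = Add(6, Mul(6, U)) (Function('s')(U) = Mul(6, Add(1, U)) = Add(6, Mul(6, U)))
Pow(Add(Function('s')(187), 21294), Rational(1, 2)) = Pow(Add(Add(6, Mul(6, 187)), 21294), Rational(1, 2)) = Pow(Add(Add(6, 1122), 21294), Rational(1, 2)) = Pow(Add(1128, 21294), Rational(1, 2)) = Pow(22422, Rational(1, 2))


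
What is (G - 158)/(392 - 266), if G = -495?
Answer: -653/126 ≈ -5.1825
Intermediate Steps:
(G - 158)/(392 - 266) = (-495 - 158)/(392 - 266) = -653/126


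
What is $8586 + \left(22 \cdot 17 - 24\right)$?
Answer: $8936$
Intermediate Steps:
$8586 + \left(22 \cdot 17 - 24\right) = 8586 + \left(374 - 24\right) = 8586 + 350 = 8936$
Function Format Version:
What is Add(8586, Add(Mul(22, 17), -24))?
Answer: 8936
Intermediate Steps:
Add(8586, Add(Mul(22, 17), -24)) = Add(8586, Add(374, -24)) = Add(8586, 350) = 8936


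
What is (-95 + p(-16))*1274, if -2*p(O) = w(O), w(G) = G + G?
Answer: -100646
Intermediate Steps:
w(G) = 2*G
p(O) = -O
(-95 + p(-16))*1274 = (-95 - 1*(-16))*1274 = (-95 + 16)*1274 = -79*1274 = -100646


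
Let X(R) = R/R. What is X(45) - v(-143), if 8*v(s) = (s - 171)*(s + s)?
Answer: -22449/2 ≈ -11225.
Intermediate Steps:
v(s) = s*(-171 + s)/4 (v(s) = ((s - 171)*(s + s))/8 = ((-171 + s)*(2*s))/8 = (2*s*(-171 + s))/8 = s*(-171 + s)/4)
X(R) = 1
X(45) - v(-143) = 1 - (-143)*(-171 - 143)/4 = 1 - (-143)*(-314)/4 = 1 - 1*22451/2 = 1 - 22451/2 = -22449/2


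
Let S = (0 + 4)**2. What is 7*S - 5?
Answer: 107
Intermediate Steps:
S = 16 (S = 4**2 = 16)
7*S - 5 = 7*16 - 5 = 112 - 5 = 107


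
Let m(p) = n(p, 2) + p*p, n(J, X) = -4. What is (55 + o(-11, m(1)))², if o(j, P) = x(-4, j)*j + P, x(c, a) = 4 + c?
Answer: 2704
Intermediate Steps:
m(p) = -4 + p² (m(p) = -4 + p*p = -4 + p²)
o(j, P) = P (o(j, P) = (4 - 4)*j + P = 0*j + P = 0 + P = P)
(55 + o(-11, m(1)))² = (55 + (-4 + 1²))² = (55 + (-4 + 1))² = (55 - 3)² = 52² = 2704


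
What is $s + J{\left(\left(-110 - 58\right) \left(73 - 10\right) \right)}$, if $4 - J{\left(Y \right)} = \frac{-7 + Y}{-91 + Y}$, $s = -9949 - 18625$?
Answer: $- \frac{43570763}{1525} \approx -28571.0$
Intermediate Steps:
$s = -28574$ ($s = -9949 - 18625 = -28574$)
$J{\left(Y \right)} = 4 - \frac{-7 + Y}{-91 + Y}$
$s + J{\left(\left(-110 - 58\right) \left(73 - 10\right) \right)} = -28574 + \frac{3 \left(-119 + \left(-110 - 58\right) \left(73 - 10\right)\right)}{-91 + \left(-110 - 58\right) \left(73 - 10\right)} = -28574 + \frac{3 \left(-119 - 10584\right)}{-91 - 10584} = -28574 + 3 \frac{1}{-10675} \left(-10703\right) = -28574 + 3 \left(- \frac{1}{10675}\right) \left(-10703\right) = -28574 + \frac{4587}{1525} = - \frac{43570763}{1525}$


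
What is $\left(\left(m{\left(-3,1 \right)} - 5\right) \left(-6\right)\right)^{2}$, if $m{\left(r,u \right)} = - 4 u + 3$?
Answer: $1296$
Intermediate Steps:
$m{\left(r,u \right)} = 3 - 4 u$
$\left(\left(m{\left(-3,1 \right)} - 5\right) \left(-6\right)\right)^{2} = \left(\left(\left(3 - 4\right) - 5\right) \left(-6\right)\right)^{2} = \left(\left(-1 - 5\right) \left(-6\right)\right)^{2} = \left(\left(-6\right) \left(-6\right)\right)^{2} = 36^{2} = 1296$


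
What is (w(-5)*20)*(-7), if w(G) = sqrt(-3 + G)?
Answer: -280*I*sqrt(2) ≈ -395.98*I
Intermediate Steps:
(w(-5)*20)*(-7) = (sqrt(-3 - 5)*20)*(-7) = (sqrt(-8)*20)*(-7) = ((2*I*sqrt(2))*20)*(-7) = (40*I*sqrt(2))*(-7) = -280*I*sqrt(2)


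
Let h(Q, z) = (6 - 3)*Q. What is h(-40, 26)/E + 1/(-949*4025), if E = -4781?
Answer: 9354331/372696025 ≈ 0.025099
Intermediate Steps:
h(Q, z) = 3*Q
h(-40, 26)/E + 1/(-949*4025) = (3*(-40))/(-4781) + 1/(-949*4025) = -120*(-1/4781) - 1/949*1/4025 = 120/4781 - 1/3819725 = 9354331/372696025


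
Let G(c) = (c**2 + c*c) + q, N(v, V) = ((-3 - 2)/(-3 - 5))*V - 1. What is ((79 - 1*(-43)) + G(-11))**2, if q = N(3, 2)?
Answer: 2122849/16 ≈ 1.3268e+5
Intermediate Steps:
N(v, V) = -1 + 5*V/8 (N(v, V) = (-5/(-8))*V - 1 = (-5*(-1/8))*V - 1 = 5*V/8 - 1 = -1 + 5*V/8)
q = 1/4 (q = -1 + (5/8)*2 = -1 + 5/4 = 1/4 ≈ 0.25000)
G(c) = 1/4 + 2*c**2 (G(c) = (c**2 + c*c) + 1/4 = (c**2 + c**2) + 1/4 = 2*c**2 + 1/4 = 1/4 + 2*c**2)
((79 - 1*(-43)) + G(-11))**2 = ((79 - 1*(-43)) + (1/4 + 2*(-11)**2))**2 = ((79 + 43) + (1/4 + 2*121))**2 = (122 + (1/4 + 242))**2 = (122 + 969/4)**2 = (1457/4)**2 = 2122849/16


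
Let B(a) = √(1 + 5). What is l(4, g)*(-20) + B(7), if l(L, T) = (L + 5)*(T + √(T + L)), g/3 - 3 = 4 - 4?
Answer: -1620 + √6 - 180*√13 ≈ -2266.6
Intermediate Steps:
B(a) = √6
g = 9 (g = 9 + 3*(4 - 4) = 9 + 3*0 = 9 + 0 = 9)
l(L, T) = (5 + L)*(T + √(L + T))
l(4, g)*(-20) + B(7) = (5*9 + 5*√(4 + 9) + 4*9 + 4*√(4 + 9))*(-20) + √6 = (45 + 5*√13 + 36 + 4*√13)*(-20) + √6 = (81 + 9*√13)*(-20) + √6 = (-1620 - 180*√13) + √6 = -1620 + √6 - 180*√13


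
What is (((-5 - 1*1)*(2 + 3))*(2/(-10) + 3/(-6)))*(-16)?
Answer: -336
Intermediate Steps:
(((-5 - 1*1)*(2 + 3))*(2/(-10) + 3/(-6)))*(-16) = (((-5 - 1)*5)*(2*(-⅒) + 3*(-⅙)))*(-16) = ((-6*5)*(-⅕ - ½))*(-16) = -30*(-7/10)*(-16) = 21*(-16) = -336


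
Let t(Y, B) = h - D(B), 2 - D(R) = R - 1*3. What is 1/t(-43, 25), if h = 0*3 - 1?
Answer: 1/19 ≈ 0.052632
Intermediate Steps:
h = -1 (h = 0 - 1 = -1)
D(R) = 5 - R (D(R) = 2 - (R - 1*3) = 2 - (R - 3) = 2 - (-3 + R) = 2 + (3 - R) = 5 - R)
t(Y, B) = -6 + B (t(Y, B) = -1 - (5 - B) = -1 + (-5 + B) = -6 + B)
1/t(-43, 25) = 1/(-6 + 25) = 1/19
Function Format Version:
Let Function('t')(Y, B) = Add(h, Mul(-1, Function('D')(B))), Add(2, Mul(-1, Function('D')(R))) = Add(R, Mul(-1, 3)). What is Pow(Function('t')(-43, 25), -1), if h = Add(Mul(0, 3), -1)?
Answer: Rational(1, 19) ≈ 0.052632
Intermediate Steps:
h = -1 (h = Add(0, -1) = -1)
Function('D')(R) = Add(5, Mul(-1, R)) (Function('D')(R) = Add(2, Mul(-1, Add(R, Mul(-1, 3)))) = Add(2, Mul(-1, Add(R, -3))) = Add(2, Mul(-1, Add(-3, R))) = Add(2, Add(3, Mul(-1, R))) = Add(5, Mul(-1, R)))
Function('t')(Y, B) = Add(-6, B) (Function('t')(Y, B) = Add(-1, Mul(-1, Add(5, Mul(-1, B)))) = Add(-1, Add(-5, B)) = Add(-6, B))
Pow(Function('t')(-43, 25), -1) = Pow(Add(-6, 25), -1) = Pow(19, -1) = Rational(1, 19)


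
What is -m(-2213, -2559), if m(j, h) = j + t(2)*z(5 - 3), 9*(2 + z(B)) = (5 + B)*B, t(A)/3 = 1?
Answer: 6643/3 ≈ 2214.3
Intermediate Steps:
t(A) = 3 (t(A) = 3*1 = 3)
z(B) = -2 + B*(5 + B)/9 (z(B) = -2 + ((5 + B)*B)/9 = -2 + (B*(5 + B))/9 = -2 + B*(5 + B)/9)
m(j, h) = -4/3 + j (m(j, h) = j + 3*(-2 + (5 - 3)²/9 + 5*(5 - 3)/9) = j + 3*(-2 + (⅑)*2² + (5/9)*2) = j + 3*(-2 + (⅑)*4 + 10/9) = j + 3*(-2 + 4/9 + 10/9) = j + 3*(-4/9) = j - 4/3 = -4/3 + j)
-m(-2213, -2559) = -(-4/3 - 2213) = -1*(-6643/3) = 6643/3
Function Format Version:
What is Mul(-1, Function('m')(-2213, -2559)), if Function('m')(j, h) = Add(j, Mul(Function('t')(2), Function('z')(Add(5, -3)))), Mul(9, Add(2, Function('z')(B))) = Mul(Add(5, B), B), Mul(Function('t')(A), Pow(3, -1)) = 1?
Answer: Rational(6643, 3) ≈ 2214.3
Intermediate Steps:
Function('t')(A) = 3 (Function('t')(A) = Mul(3, 1) = 3)
Function('z')(B) = Add(-2, Mul(Rational(1, 9), B, Add(5, B))) (Function('z')(B) = Add(-2, Mul(Rational(1, 9), Mul(Add(5, B), B))) = Add(-2, Mul(Rational(1, 9), Mul(B, Add(5, B)))) = Add(-2, Mul(Rational(1, 9), B, Add(5, B))))
Function('m')(j, h) = Add(Rational(-4, 3), j) (Function('m')(j, h) = Add(j, Mul(3, Add(-2, Mul(Rational(1, 9), Pow(Add(5, -3), 2)), Mul(Rational(5, 9), Add(5, -3))))) = Add(j, Mul(3, Add(-2, Mul(Rational(1, 9), Pow(2, 2)), Mul(Rational(5, 9), 2)))) = Add(j, Mul(3, Add(-2, Mul(Rational(1, 9), 4), Rational(10, 9)))) = Add(j, Mul(3, Add(-2, Rational(4, 9), Rational(10, 9)))) = Add(j, Mul(3, Rational(-4, 9))) = Add(j, Rational(-4, 3)) = Add(Rational(-4, 3), j))
Mul(-1, Function('m')(-2213, -2559)) = Mul(-1, Add(Rational(-4, 3), -2213)) = Mul(-1, Rational(-6643, 3)) = Rational(6643, 3)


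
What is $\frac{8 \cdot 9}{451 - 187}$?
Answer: $\frac{3}{11} \approx 0.27273$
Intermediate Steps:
$\frac{8 \cdot 9}{451 - 187} = \frac{72}{451 - 187} = \frac{72}{264} = 72 \cdot \frac{1}{264} = \frac{3}{11}$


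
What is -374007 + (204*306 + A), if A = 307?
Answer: -311276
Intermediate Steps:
-374007 + (204*306 + A) = -374007 + (204*306 + 307) = -374007 + (62424 + 307) = -374007 + 62731 = -311276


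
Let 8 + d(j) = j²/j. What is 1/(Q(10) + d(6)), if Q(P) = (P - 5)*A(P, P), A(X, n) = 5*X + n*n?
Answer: 1/748 ≈ 0.0013369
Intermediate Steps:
A(X, n) = n² + 5*X (A(X, n) = 5*X + n² = n² + 5*X)
Q(P) = (-5 + P)*(P² + 5*P) (Q(P) = (P - 5)*(P² + 5*P) = (-5 + P)*(P² + 5*P))
d(j) = -8 + j (d(j) = -8 + j²/j = -8 + j)
1/(Q(10) + d(6)) = 1/(10*(-25 + 10²) + (-8 + 6)) = 1/(10*(-25 + 100) - 2) = 1/(10*75 - 2) = 1/(750 - 2) = 1/748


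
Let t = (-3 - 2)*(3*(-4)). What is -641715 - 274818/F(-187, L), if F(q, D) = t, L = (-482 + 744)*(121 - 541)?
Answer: -6462953/10 ≈ -6.4630e+5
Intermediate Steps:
L = -110040 (L = 262*(-420) = -110040)
t = 60 (t = -5*(-12) = 60)
F(q, D) = 60
-641715 - 274818/F(-187, L) = -641715 - 274818/60 = -641715 - 274818*1/60 = -641715 - 45803/10 = -6462953/10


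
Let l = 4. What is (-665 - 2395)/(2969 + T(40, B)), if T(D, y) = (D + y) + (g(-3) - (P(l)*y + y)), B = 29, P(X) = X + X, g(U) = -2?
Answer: -204/185 ≈ -1.1027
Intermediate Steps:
P(X) = 2*X
T(D, y) = -2 + D - 8*y (T(D, y) = (D + y) + (-2 - ((2*4)*y + y)) = (D + y) + (-2 - (8*y + y)) = (D + y) + (-2 - 9*y) = -2 + D - 8*y)
(-665 - 2395)/(2969 + T(40, B)) = (-665 - 2395)/(2969 + (-2 + 40 - 8*29)) = -3060/(2969 + (-2 + 40 - 232)) = -3060/(2969 - 194) = -3060/2775 = -3060*1/2775 = -204/185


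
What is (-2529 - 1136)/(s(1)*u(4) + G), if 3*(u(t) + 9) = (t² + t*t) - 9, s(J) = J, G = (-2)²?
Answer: -10995/8 ≈ -1374.4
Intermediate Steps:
G = 4
u(t) = -12 + 2*t²/3 (u(t) = -9 + ((t² + t*t) - 9)/3 = -9 + ((t² + t²) - 9)/3 = -9 + (2*t² - 9)/3 = -9 + (-9 + 2*t²)/3 = -9 + (-3 + 2*t²/3) = -12 + 2*t²/3)
(-2529 - 1136)/(s(1)*u(4) + G) = (-2529 - 1136)/(1*(-12 + (⅔)*4²) + 4) = -3665/(1*(-12 + (⅔)*16) + 4) = -3665/(1*(-12 + 32/3) + 4) = -3665/(1*(-4/3) + 4) = -3665/(-4/3 + 4) = -3665/8/3 = -3665*3/8 = -10995/8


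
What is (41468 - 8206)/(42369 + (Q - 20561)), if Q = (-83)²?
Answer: 33262/28697 ≈ 1.1591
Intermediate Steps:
Q = 6889
(41468 - 8206)/(42369 + (Q - 20561)) = (41468 - 8206)/(42369 + (6889 - 20561)) = 33262/(42369 - 13672) = 33262/28697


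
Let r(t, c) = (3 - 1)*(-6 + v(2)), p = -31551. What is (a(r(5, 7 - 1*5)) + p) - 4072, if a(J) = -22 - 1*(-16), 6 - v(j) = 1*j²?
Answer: -35629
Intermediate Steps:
v(j) = 6 - j²
r(t, c) = -8 (r(t, c) = (3 - 1)*(-6 + (6 - 1*2²)) = 2*(-6 + (6 - 1*4)) = 2*(-6 + (6 - 4)) = 2*(-6 + 2) = 2*(-4) = -8)
a(J) = -6 (a(J) = -22 + 16 = -6)
(a(r(5, 7 - 1*5)) + p) - 4072 = (-6 - 31551) - 4072 = -31557 - 4072 = -35629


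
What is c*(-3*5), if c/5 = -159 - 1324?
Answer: 111225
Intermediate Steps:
c = -7415 (c = 5*(-159 - 1324) = 5*(-1483) = -7415)
c*(-3*5) = -(-22245)*5 = -7415*(-15) = 111225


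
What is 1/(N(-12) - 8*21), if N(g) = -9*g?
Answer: -1/60 ≈ -0.016667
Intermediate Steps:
1/(N(-12) - 8*21) = 1/(-9*(-12) - 8*21) = 1/(108 - 168) = 1/(-60) = -1/60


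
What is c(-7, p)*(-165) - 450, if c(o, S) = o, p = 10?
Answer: 705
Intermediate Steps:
c(-7, p)*(-165) - 450 = -7*(-165) - 450 = 1155 - 450 = 705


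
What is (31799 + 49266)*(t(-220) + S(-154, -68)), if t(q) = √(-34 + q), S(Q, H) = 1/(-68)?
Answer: -81065/68 + 81065*I*√254 ≈ -1192.1 + 1.292e+6*I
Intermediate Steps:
S(Q, H) = -1/68
(31799 + 49266)*(t(-220) + S(-154, -68)) = (31799 + 49266)*(√(-34 - 220) - 1/68) = 81065*(√(-254) - 1/68) = 81065*(I*√254 - 1/68) = 81065*(-1/68 + I*√254) = -81065/68 + 81065*I*√254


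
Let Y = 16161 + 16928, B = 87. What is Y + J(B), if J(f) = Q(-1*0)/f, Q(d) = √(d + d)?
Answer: 33089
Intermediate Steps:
Q(d) = √2*√d (Q(d) = √(2*d) = √2*√d)
J(f) = 0 (J(f) = (√2*√(-1*0))/f = (√2*√0)/f = (√2*0)/f = 0/f = 0)
Y = 33089
Y + J(B) = 33089 + 0 = 33089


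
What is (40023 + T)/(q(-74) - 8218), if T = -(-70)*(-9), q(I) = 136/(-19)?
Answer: -748467/156278 ≈ -4.7893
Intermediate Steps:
q(I) = -136/19 (q(I) = 136*(-1/19) = -136/19)
T = -630 (T = -14*45 = -630)
(40023 + T)/(q(-74) - 8218) = (40023 - 630)/(-136/19 - 8218) = 39393/(-156278/19) = 39393*(-19/156278) = -748467/156278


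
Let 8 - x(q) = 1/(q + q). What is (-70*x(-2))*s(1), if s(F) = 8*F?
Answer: -4620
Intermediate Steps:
x(q) = 8 - 1/(2*q) (x(q) = 8 - 1/(q + q) = 8 - 1/(2*q))
(-70*x(-2))*s(1) = (-70*(8 - ½/(-2)))*(8*1) = -70*(8 - ½*(-½))*8 = -70*(8 + ¼)*8 = -70*33/4*8 = -1155/2*8 = -4620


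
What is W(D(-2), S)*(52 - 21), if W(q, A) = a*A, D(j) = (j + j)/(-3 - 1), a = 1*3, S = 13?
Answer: 1209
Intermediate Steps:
a = 3
D(j) = -j/2 (D(j) = (2*j)/(-4) = (2*j)*(-¼) = -j/2)
W(q, A) = 3*A
W(D(-2), S)*(52 - 21) = (3*13)*(52 - 21) = 39*31 = 1209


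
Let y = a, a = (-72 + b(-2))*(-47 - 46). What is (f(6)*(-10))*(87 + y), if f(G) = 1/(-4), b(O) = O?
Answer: 34845/2 ≈ 17423.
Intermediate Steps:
f(G) = -¼
a = 6882 (a = (-72 - 2)*(-47 - 46) = -74*(-93) = 6882)
y = 6882
(f(6)*(-10))*(87 + y) = (-¼*(-10))*(87 + 6882) = (5/2)*6969 = 34845/2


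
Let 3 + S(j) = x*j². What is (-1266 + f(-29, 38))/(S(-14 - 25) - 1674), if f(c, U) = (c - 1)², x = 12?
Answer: -122/5525 ≈ -0.022081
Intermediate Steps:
f(c, U) = (-1 + c)²
S(j) = -3 + 12*j²
(-1266 + f(-29, 38))/(S(-14 - 25) - 1674) = (-1266 + (-1 - 29)²)/((-3 + 12*(-14 - 25)²) - 1674) = (-1266 + (-30)²)/((-3 + 12*(-39)²) - 1674) = (-1266 + 900)/((-3 + 12*1521) - 1674) = -366/((-3 + 18252) - 1674) = -366/(18249 - 1674) = -366/16575 = -366*1/16575 = -122/5525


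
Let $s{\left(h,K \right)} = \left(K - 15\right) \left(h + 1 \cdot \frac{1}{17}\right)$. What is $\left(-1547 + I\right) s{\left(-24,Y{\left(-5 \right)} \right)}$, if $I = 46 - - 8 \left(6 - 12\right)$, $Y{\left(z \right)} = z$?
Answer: $- \frac{12608860}{17} \approx -7.417 \cdot 10^{5}$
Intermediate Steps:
$s{\left(h,K \right)} = \left(-15 + K\right) \left(\frac{1}{17} + h\right)$ ($s{\left(h,K \right)} = \left(-15 + K\right) \left(h + 1 \cdot \frac{1}{17}\right) = \left(-15 + K\right) \left(h + \frac{1}{17}\right) = \left(-15 + K\right) \left(\frac{1}{17} + h\right)$)
$I = -2$ ($I = 46 - \left(-8\right) \left(-6\right) = 46 - 48 = -2$)
$\left(-1547 + I\right) s{\left(-24,Y{\left(-5 \right)} \right)} = \left(-1547 - 2\right) \left(- \frac{15}{17} - -360 + \frac{1}{17} \left(-5\right) - -120\right) = - 1549 \left(- \frac{15}{17} + 360 - \frac{5}{17} + 120\right) = \left(-1549\right) \frac{8140}{17} = - \frac{12608860}{17}$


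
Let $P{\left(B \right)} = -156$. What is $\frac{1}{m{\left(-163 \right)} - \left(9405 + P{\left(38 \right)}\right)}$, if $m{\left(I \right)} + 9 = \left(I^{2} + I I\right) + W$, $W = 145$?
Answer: $\frac{1}{44025} \approx 2.2714 \cdot 10^{-5}$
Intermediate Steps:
$m{\left(I \right)} = 136 + 2 I^{2}$ ($m{\left(I \right)} = -9 + \left(\left(I^{2} + I I\right) + 145\right) = -9 + \left(\left(I^{2} + I^{2}\right) + 145\right) = -9 + \left(2 I^{2} + 145\right) = -9 + \left(145 + 2 I^{2}\right) = 136 + 2 I^{2}$)
$\frac{1}{m{\left(-163 \right)} - \left(9405 + P{\left(38 \right)}\right)} = \frac{1}{\left(136 + 2 \left(-163\right)^{2}\right) - 9249} = \frac{1}{\left(136 + 2 \cdot 26569\right) + \left(-9405 + 156\right)} = \frac{1}{\left(136 + 53138\right) - 9249} = \frac{1}{53274 - 9249} = \frac{1}{44025}$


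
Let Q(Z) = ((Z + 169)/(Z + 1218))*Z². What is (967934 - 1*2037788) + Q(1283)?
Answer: -285583626/2501 ≈ -1.1419e+5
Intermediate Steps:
Q(Z) = Z²*(169 + Z)/(1218 + Z) (Q(Z) = ((169 + Z)/(1218 + Z))*Z² = Z²*(169 + Z)/(1218 + Z))
(967934 - 1*2037788) + Q(1283) = (967934 - 1*2037788) + 1283²*(169 + 1283)/(1218 + 1283) = (967934 - 2037788) + 1646089*1452/2501 = -1069854 + 1646089*(1/2501)*1452 = -1069854 + 2390121228/2501 = -285583626/2501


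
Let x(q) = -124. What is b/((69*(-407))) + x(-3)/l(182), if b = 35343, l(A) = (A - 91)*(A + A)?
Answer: -8895332/7047131 ≈ -1.2623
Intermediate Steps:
l(A) = 2*A*(-91 + A) (l(A) = (-91 + A)*(2*A) = 2*A*(-91 + A))
b/((69*(-407))) + x(-3)/l(182) = 35343/((69*(-407))) - 124*1/(364*(-91 + 182)) = 35343/(-28083) - 124/(2*182*91) = 35343*(-1/28083) - 124/33124 = -1071/851 - 124*1/33124 = -1071/851 - 31/8281 = -8895332/7047131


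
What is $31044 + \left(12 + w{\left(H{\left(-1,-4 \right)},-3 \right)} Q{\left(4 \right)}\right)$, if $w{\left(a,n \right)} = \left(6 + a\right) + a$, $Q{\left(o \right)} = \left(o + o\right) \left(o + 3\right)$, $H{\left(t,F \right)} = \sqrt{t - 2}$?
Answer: $31392 + 112 i \sqrt{3} \approx 31392.0 + 193.99 i$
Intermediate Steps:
$H{\left(t,F \right)} = \sqrt{-2 + t}$
$Q{\left(o \right)} = 2 o \left(3 + o\right)$
$w{\left(a,n \right)} = 6 + 2 a$
$31044 + \left(12 + w{\left(H{\left(-1,-4 \right)},-3 \right)} Q{\left(4 \right)}\right) = 31044 + \left(12 + \left(6 + 2 \sqrt{-2 - 1}\right) 2 \cdot 4 \left(3 + 4\right)\right) = 31044 + \left(12 + \left(6 + 2 \sqrt{-3}\right) 2 \cdot 4 \cdot 7\right) = 31044 + \left(12 + \left(6 + 2 i \sqrt{3}\right) 56\right) = 31044 + \left(12 + \left(336 + 112 i \sqrt{3}\right)\right) = 31044 + \left(348 + 112 i \sqrt{3}\right) = 31392 + 112 i \sqrt{3}$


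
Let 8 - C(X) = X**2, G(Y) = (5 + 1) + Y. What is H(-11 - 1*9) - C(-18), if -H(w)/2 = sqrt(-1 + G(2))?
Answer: 316 - 2*sqrt(7) ≈ 310.71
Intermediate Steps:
G(Y) = 6 + Y
C(X) = 8 - X**2
H(w) = -2*sqrt(7) (H(w) = -2*sqrt(-1 + (6 + 2)) = -2*sqrt(-1 + 8) = -2*sqrt(7))
H(-11 - 1*9) - C(-18) = -2*sqrt(7) - (8 - 1*(-18)**2) = -2*sqrt(7) - (8 - 1*324) = -2*sqrt(7) - (8 - 324) = -2*sqrt(7) - 1*(-316) = -2*sqrt(7) + 316 = 316 - 2*sqrt(7)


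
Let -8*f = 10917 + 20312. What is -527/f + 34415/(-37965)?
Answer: -10761007/13948341 ≈ -0.77149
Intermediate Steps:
f = -31229/8 (f = -(10917 + 20312)/8 = -1/8*31229 = -31229/8 ≈ -3903.6)
-527/f + 34415/(-37965) = -527/(-31229/8) + 34415/(-37965) = -527*(-8/31229) + 34415*(-1/37965) = 248/1837 - 6883/7593 = -10761007/13948341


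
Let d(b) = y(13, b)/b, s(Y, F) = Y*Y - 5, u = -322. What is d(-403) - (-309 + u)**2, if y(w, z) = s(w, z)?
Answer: -160459047/403 ≈ -3.9816e+5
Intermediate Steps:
s(Y, F) = -5 + Y**2 (s(Y, F) = Y**2 - 5 = -5 + Y**2)
y(w, z) = -5 + w**2
d(b) = 164/b (d(b) = (-5 + 13**2)/b = (-5 + 169)/b = 164/b)
d(-403) - (-309 + u)**2 = 164/(-403) - (-309 - 322)**2 = 164*(-1/403) - 1*(-631)**2 = -164/403 - 1*398161 = -164/403 - 398161 = -160459047/403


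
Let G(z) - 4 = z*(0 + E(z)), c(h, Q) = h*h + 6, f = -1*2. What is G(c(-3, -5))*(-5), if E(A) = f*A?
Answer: 2230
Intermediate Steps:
f = -2
c(h, Q) = 6 + h² (c(h, Q) = h² + 6 = 6 + h²)
E(A) = -2*A
G(z) = 4 - 2*z² (G(z) = 4 + z*(0 - 2*z) = 4 + z*(-2*z) = 4 - 2*z²)
G(c(-3, -5))*(-5) = (4 - 2*(6 + (-3)²)²)*(-5) = (4 - 2*(6 + 9)²)*(-5) = (4 - 2*15²)*(-5) = (4 - 2*225)*(-5) = (4 - 450)*(-5) = -446*(-5) = 2230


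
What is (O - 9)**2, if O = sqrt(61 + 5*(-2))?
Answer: (9 - sqrt(51))**2 ≈ 3.4543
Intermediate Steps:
O = sqrt(51) (O = sqrt(61 - 10) = sqrt(51) ≈ 7.1414)
(O - 9)**2 = (sqrt(51) - 9)**2 = (-9 + sqrt(51))**2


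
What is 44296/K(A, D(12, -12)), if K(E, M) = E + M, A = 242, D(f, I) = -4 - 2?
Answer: 11074/59 ≈ 187.69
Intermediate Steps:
D(f, I) = -6
44296/K(A, D(12, -12)) = 44296/(242 - 6) = 44296/236 = 44296*(1/236) = 11074/59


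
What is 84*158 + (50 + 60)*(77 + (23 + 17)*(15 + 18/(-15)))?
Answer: 82462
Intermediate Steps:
84*158 + (50 + 60)*(77 + (23 + 17)*(15 + 18/(-15))) = 13272 + 110*(77 + 40*(15 + 18*(-1/15))) = 13272 + 110*(77 + 40*(15 - 6/5)) = 13272 + 110*(77 + 40*(69/5)) = 13272 + 110*(77 + 552) = 13272 + 110*629 = 13272 + 69190 = 82462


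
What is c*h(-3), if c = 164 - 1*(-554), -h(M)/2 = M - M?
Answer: 0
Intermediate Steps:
h(M) = 0 (h(M) = -2*(M - M) = -2*0 = 0)
c = 718 (c = 164 + 554 = 718)
c*h(-3) = 718*0 = 0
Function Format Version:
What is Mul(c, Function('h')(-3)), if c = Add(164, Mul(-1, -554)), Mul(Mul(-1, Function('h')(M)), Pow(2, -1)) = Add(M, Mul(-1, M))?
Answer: 0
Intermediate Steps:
Function('h')(M) = 0 (Function('h')(M) = Mul(-2, Add(M, Mul(-1, M))) = Mul(-2, 0) = 0)
c = 718 (c = Add(164, 554) = 718)
Mul(c, Function('h')(-3)) = Mul(718, 0) = 0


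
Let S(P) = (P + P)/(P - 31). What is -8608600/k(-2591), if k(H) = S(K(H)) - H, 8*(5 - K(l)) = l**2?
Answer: -57793741405400/17408076481 ≈ -3319.9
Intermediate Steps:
K(l) = 5 - l**2/8
S(P) = 2*P/(-31 + P) (S(P) = (2*P)/(-31 + P) = 2*P/(-31 + P))
k(H) = -H + 2*(5 - H**2/8)/(-26 - H**2/8) (k(H) = 2*(5 - H**2/8)/(-31 + (5 - H**2/8)) - H = 2*(5 - H**2/8)/(-26 - H**2/8) - H = -H + 2*(5 - H**2/8)/(-26 - H**2/8))
-8608600/k(-2591) = -8608600*(208 + (-2591)**2)/(-80 + 2*(-2591)**2 - 1*(-2591)*(208 + (-2591)**2)) = -8608600*(208 + 6713281)/(-80 + 2*6713281 - 1*(-2591)*(208 + 6713281)) = -8608600*6713489/(-80 + 13426562 - 1*(-2591)*6713489) = -8608600*6713489/(-80 + 13426562 + 17394649999) = -8608600/((1/6713489)*17408076481) = -8608600/17408076481/6713489 = -8608600*6713489/17408076481 = -57793741405400/17408076481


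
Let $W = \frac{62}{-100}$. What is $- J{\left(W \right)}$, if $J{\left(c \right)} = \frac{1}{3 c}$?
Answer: $\frac{50}{93} \approx 0.53763$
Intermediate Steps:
$W = - \frac{31}{50}$ ($W = 62 \left(- \frac{1}{100}\right) = - \frac{31}{50} \approx -0.62$)
$J{\left(c \right)} = \frac{1}{3 c}$
$- J{\left(W \right)} = - \frac{1}{3 \left(- \frac{31}{50}\right)} = - \frac{-50}{3 \cdot 31} = \left(-1\right) \left(- \frac{50}{93}\right) = \frac{50}{93}$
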